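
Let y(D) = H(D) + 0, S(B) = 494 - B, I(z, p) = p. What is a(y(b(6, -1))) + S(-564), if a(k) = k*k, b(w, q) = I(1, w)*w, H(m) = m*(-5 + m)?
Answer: 1246514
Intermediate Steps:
b(w, q) = w² (b(w, q) = w*w = w²)
y(D) = D*(-5 + D) (y(D) = D*(-5 + D) + 0 = D*(-5 + D))
a(k) = k²
a(y(b(6, -1))) + S(-564) = (6²*(-5 + 6²))² + (494 - 1*(-564)) = (36*(-5 + 36))² + (494 + 564) = (36*31)² + 1058 = 1116² + 1058 = 1245456 + 1058 = 1246514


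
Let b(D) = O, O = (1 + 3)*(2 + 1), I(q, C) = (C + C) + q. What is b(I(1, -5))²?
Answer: 144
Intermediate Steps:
I(q, C) = q + 2*C (I(q, C) = 2*C + q = q + 2*C)
O = 12 (O = 4*3 = 12)
b(D) = 12
b(I(1, -5))² = 12² = 144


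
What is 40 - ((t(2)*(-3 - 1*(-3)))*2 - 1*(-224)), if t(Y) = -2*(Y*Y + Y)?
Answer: -184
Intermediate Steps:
t(Y) = -2*Y - 2*Y² (t(Y) = -2*(Y² + Y) = -2*(Y + Y²) = -2*Y - 2*Y²)
40 - ((t(2)*(-3 - 1*(-3)))*2 - 1*(-224)) = 40 - (((-2*2*(1 + 2))*(-3 - 1*(-3)))*2 - 1*(-224)) = 40 - (((-2*2*3)*(-3 + 3))*2 + 224) = 40 - (-12*0*2 + 224) = 40 - (0*2 + 224) = 40 - (0 + 224) = 40 - 1*224 = 40 - 224 = -184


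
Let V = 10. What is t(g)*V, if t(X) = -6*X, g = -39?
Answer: 2340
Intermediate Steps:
t(g)*V = -6*(-39)*10 = 234*10 = 2340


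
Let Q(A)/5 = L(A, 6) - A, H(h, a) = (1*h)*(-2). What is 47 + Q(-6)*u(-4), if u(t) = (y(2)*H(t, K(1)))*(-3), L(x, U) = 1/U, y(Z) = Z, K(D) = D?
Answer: -1433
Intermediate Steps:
H(h, a) = -2*h (H(h, a) = h*(-2) = -2*h)
u(t) = 12*t (u(t) = (2*(-2*t))*(-3) = -4*t*(-3) = 12*t)
Q(A) = ⅚ - 5*A (Q(A) = 5*(1/6 - A) = 5*(⅙ - A) = ⅚ - 5*A)
47 + Q(-6)*u(-4) = 47 + (⅚ - 5*(-6))*(12*(-4)) = 47 + (⅚ + 30)*(-48) = 47 + (185/6)*(-48) = 47 - 1480 = -1433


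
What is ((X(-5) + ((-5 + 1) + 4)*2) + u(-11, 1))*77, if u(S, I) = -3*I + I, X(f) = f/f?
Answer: -77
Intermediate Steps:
X(f) = 1
u(S, I) = -2*I
((X(-5) + ((-5 + 1) + 4)*2) + u(-11, 1))*77 = ((1 + ((-5 + 1) + 4)*2) - 2*1)*77 = ((1 + (-4 + 4)*2) - 2)*77 = ((1 + 0*2) - 2)*77 = ((1 + 0) - 2)*77 = (1 - 2)*77 = -1*77 = -77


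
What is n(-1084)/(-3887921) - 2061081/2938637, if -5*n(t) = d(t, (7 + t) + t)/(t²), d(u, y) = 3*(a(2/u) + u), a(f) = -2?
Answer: -23540249670991841313/33563090755941702280 ≈ -0.70137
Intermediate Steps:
d(u, y) = -6 + 3*u (d(u, y) = 3*(-2 + u) = -6 + 3*u)
n(t) = -(-6 + 3*t)/(5*t²) (n(t) = -(-6 + 3*t)/(5*(t²)) = -(-6 + 3*t)/(5*t²))
n(-1084)/(-3887921) - 2061081/2938637 = ((⅗)*(2 - 1*(-1084))/(-1084)²)/(-3887921) - 2061081/2938637 = ((⅗)*(1/1175056)*(2 + 1084))*(-1/3887921) - 2061081*1/2938637 = ((⅗)*(1/1175056)*1086)*(-1/3887921) - 2061081/2938637 = (1629/2937640)*(-1/3887921) - 2061081/2938637 = -1629/11421312246440 - 2061081/2938637 = -23540249670991841313/33563090755941702280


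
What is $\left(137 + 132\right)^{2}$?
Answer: $72361$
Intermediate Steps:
$\left(137 + 132\right)^{2} = 269^{2} = 72361$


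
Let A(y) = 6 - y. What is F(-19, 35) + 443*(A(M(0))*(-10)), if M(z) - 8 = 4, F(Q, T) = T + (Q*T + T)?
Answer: 25985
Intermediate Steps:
F(Q, T) = 2*T + Q*T (F(Q, T) = T + (T + Q*T) = 2*T + Q*T)
M(z) = 12 (M(z) = 8 + 4 = 12)
F(-19, 35) + 443*(A(M(0))*(-10)) = 35*(2 - 19) + 443*((6 - 1*12)*(-10)) = 35*(-17) + 443*((6 - 12)*(-10)) = -595 + 443*(-6*(-10)) = -595 + 443*60 = -595 + 26580 = 25985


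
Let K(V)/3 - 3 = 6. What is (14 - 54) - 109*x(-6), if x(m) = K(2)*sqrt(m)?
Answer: -40 - 2943*I*sqrt(6) ≈ -40.0 - 7208.9*I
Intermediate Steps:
K(V) = 27 (K(V) = 9 + 3*6 = 9 + 18 = 27)
x(m) = 27*sqrt(m)
(14 - 54) - 109*x(-6) = (14 - 54) - 2943*sqrt(-6) = -40 - 2943*I*sqrt(6)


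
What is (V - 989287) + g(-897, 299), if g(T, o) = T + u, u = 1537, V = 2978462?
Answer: 1989815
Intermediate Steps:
g(T, o) = 1537 + T (g(T, o) = T + 1537 = 1537 + T)
(V - 989287) + g(-897, 299) = (2978462 - 989287) + (1537 - 897) = 1989175 + 640 = 1989815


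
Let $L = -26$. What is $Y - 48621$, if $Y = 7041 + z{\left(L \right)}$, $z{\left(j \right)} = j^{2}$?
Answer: $-40904$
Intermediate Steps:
$Y = 7717$ ($Y = 7041 + \left(-26\right)^{2} = 7041 + 676 = 7717$)
$Y - 48621 = 7717 - 48621 = -40904$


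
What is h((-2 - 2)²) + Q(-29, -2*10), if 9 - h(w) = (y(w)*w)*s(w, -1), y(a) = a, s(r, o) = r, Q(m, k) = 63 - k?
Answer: -4004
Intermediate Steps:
h(w) = 9 - w³ (h(w) = 9 - w*w*w = 9 - w²*w = 9 - w³)
h((-2 - 2)²) + Q(-29, -2*10) = (9 - ((-2 - 2)²)³) + (63 - (-2)*10) = (9 - ((-4)²)³) + (63 - 1*(-20)) = (9 - 1*16³) + (63 + 20) = (9 - 1*4096) + 83 = (9 - 4096) + 83 = -4087 + 83 = -4004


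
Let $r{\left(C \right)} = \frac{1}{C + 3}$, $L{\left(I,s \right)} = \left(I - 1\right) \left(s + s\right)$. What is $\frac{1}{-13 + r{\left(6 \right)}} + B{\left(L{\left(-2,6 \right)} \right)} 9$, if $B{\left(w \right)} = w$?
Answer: $- \frac{37593}{116} \approx -324.08$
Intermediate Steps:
$L{\left(I,s \right)} = 2 s \left(-1 + I\right)$ ($L{\left(I,s \right)} = \left(-1 + I\right) 2 s = 2 s \left(-1 + I\right)$)
$r{\left(C \right)} = \frac{1}{3 + C}$
$\frac{1}{-13 + r{\left(6 \right)}} + B{\left(L{\left(-2,6 \right)} \right)} 9 = \frac{1}{-13 + \frac{1}{3 + 6}} + 2 \cdot 6 \left(-1 - 2\right) 9 = \frac{1}{-13 + \frac{1}{9}} + 2 \cdot 6 \left(-3\right) 9 = \frac{1}{-13 + \frac{1}{9}} - 324 = \frac{1}{- \frac{116}{9}} - 324 = - \frac{9}{116} - 324 = - \frac{37593}{116}$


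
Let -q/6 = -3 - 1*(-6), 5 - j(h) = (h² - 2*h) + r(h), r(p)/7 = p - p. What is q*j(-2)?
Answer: 54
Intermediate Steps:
r(p) = 0 (r(p) = 7*(p - p) = 7*0 = 0)
j(h) = 5 - h² + 2*h (j(h) = 5 - ((h² - 2*h) + 0) = 5 - (h² - 2*h) = 5 + (-h² + 2*h) = 5 - h² + 2*h)
q = -18 (q = -6*(-3 - 1*(-6)) = -6*(-3 + 6) = -6*3 = -18)
q*j(-2) = -18*(5 - 1*(-2)² + 2*(-2)) = -18*(5 - 1*4 - 4) = -18*(5 - 4 - 4) = -18*(-3) = 54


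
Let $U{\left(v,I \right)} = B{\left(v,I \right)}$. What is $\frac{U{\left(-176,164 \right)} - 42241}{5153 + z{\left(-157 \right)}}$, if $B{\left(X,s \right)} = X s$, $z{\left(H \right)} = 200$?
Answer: $- \frac{71105}{5353} \approx -13.283$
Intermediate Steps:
$U{\left(v,I \right)} = I v$ ($U{\left(v,I \right)} = v I = I v$)
$\frac{U{\left(-176,164 \right)} - 42241}{5153 + z{\left(-157 \right)}} = \frac{164 \left(-176\right) - 42241}{5153 + 200} = \frac{-28864 - 42241}{5353} = \left(-71105\right) \frac{1}{5353} = - \frac{71105}{5353}$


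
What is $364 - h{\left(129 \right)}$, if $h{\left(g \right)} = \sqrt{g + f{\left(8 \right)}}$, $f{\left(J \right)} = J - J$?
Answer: $364 - \sqrt{129} \approx 352.64$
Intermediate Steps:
$f{\left(J \right)} = 0$
$h{\left(g \right)} = \sqrt{g}$ ($h{\left(g \right)} = \sqrt{g + 0} = \sqrt{g}$)
$364 - h{\left(129 \right)} = 364 - \sqrt{129}$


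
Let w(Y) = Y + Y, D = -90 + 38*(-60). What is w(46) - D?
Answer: 2462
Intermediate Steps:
D = -2370 (D = -90 - 2280 = -2370)
w(Y) = 2*Y
w(46) - D = 2*46 - 1*(-2370) = 92 + 2370 = 2462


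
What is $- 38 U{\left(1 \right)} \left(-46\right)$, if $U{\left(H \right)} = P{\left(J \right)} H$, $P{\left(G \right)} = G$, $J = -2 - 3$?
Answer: $-8740$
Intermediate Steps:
$J = -5$ ($J = -2 - 3 = -5$)
$U{\left(H \right)} = - 5 H$
$- 38 U{\left(1 \right)} \left(-46\right) = - 38 \left(\left(-5\right) 1\right) \left(-46\right) = \left(-38\right) \left(-5\right) \left(-46\right) = 190 \left(-46\right) = -8740$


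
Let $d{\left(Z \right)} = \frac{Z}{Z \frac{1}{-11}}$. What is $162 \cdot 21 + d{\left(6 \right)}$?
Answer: $3391$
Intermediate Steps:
$d{\left(Z \right)} = -11$ ($d{\left(Z \right)} = \frac{Z}{Z \left(- \frac{1}{11}\right)} = \frac{Z}{\left(- \frac{1}{11}\right) Z} = Z \left(- \frac{11}{Z}\right) = -11$)
$162 \cdot 21 + d{\left(6 \right)} = 162 \cdot 21 - 11 = 3402 - 11 = 3391$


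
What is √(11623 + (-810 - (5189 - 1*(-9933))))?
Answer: I*√4309 ≈ 65.643*I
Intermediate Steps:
√(11623 + (-810 - (5189 - 1*(-9933)))) = √(11623 + (-810 - (5189 + 9933))) = √(11623 + (-810 - 1*15122)) = √(11623 + (-810 - 15122)) = √(11623 - 15932) = √(-4309) = I*√4309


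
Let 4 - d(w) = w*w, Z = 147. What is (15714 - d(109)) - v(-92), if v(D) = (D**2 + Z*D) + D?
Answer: 32743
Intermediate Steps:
d(w) = 4 - w**2 (d(w) = 4 - w*w = 4 - w**2)
v(D) = D**2 + 148*D (v(D) = (D**2 + 147*D) + D = D**2 + 148*D)
(15714 - d(109)) - v(-92) = (15714 - (4 - 1*109**2)) - (-92)*(148 - 92) = (15714 - (4 - 1*11881)) - (-92)*56 = (15714 - (4 - 11881)) - 1*(-5152) = (15714 - 1*(-11877)) + 5152 = (15714 + 11877) + 5152 = 27591 + 5152 = 32743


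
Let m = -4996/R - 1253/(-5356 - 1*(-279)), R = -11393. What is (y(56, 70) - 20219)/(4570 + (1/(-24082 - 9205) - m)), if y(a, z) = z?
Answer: -38794790744084143/8797737153965002 ≈ -4.4096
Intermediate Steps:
m = 39640121/57842261 (m = -4996/(-11393) - 1253/(-5356 - 1*(-279)) = -4996*(-1/11393) - 1253/(-5356 + 279) = 4996/11393 - 1253/(-5077) = 4996/11393 - 1253*(-1/5077) = 4996/11393 + 1253/5077 = 39640121/57842261 ≈ 0.68531)
(y(56, 70) - 20219)/(4570 + (1/(-24082 - 9205) - m)) = (70 - 20219)/(4570 + (1/(-24082 - 9205) - 1*39640121/57842261)) = -20149/(4570 + (1/(-33287) - 39640121/57842261)) = -20149/(4570 + (-1/33287 - 39640121/57842261)) = -20149/(4570 - 1319558549988/1925395341907) = -20149/8797737153965002/1925395341907 = -20149*1925395341907/8797737153965002 = -38794790744084143/8797737153965002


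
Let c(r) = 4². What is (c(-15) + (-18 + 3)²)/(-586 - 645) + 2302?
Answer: 2833521/1231 ≈ 2301.8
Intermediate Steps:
c(r) = 16
(c(-15) + (-18 + 3)²)/(-586 - 645) + 2302 = (16 + (-18 + 3)²)/(-586 - 645) + 2302 = (16 + (-15)²)/(-1231) + 2302 = (16 + 225)*(-1/1231) + 2302 = 241*(-1/1231) + 2302 = -241/1231 + 2302 = 2833521/1231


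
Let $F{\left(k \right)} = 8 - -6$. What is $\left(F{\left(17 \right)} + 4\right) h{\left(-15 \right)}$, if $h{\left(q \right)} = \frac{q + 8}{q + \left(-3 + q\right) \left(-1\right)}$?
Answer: $-42$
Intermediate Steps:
$h{\left(q \right)} = \frac{8}{3} + \frac{q}{3}$ ($h{\left(q \right)} = \frac{8 + q}{q - \left(-3 + q\right)} = \frac{8 + q}{3} = \left(8 + q\right) \frac{1}{3} = \frac{8}{3} + \frac{q}{3}$)
$F{\left(k \right)} = 14$ ($F{\left(k \right)} = 8 + 6 = 14$)
$\left(F{\left(17 \right)} + 4\right) h{\left(-15 \right)} = \left(14 + 4\right) \left(\frac{8}{3} + \frac{1}{3} \left(-15\right)\right) = 18 \left(\frac{8}{3} - 5\right) = 18 \left(- \frac{7}{3}\right) = -42$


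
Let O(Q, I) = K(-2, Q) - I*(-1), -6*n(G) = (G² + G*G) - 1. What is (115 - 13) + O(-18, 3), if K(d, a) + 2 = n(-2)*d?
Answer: 316/3 ≈ 105.33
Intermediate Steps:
n(G) = ⅙ - G²/3 (n(G) = -((G² + G*G) - 1)/6 = -((G² + G²) - 1)/6 = -(2*G² - 1)/6 = -(-1 + 2*G²)/6 = ⅙ - G²/3)
K(d, a) = -2 - 7*d/6 (K(d, a) = -2 + (⅙ - ⅓*(-2)²)*d = -2 + (⅙ - ⅓*4)*d = -2 + (⅙ - 4/3)*d = -2 - 7*d/6)
O(Q, I) = ⅓ + I (O(Q, I) = (-2 - 7/6*(-2)) - I*(-1) = (-2 + 7/3) - (-1)*I = ⅓ + I)
(115 - 13) + O(-18, 3) = (115 - 13) + (⅓ + 3) = 102 + 10/3 = 316/3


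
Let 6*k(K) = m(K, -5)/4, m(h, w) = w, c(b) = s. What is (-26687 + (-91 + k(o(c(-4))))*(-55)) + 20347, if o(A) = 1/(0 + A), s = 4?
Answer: -31765/24 ≈ -1323.5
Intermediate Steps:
c(b) = 4
o(A) = 1/A
k(K) = -5/24 (k(K) = (-5/4)/6 = (-5*¼)/6 = (⅙)*(-5/4) = -5/24)
(-26687 + (-91 + k(o(c(-4))))*(-55)) + 20347 = (-26687 + (-91 - 5/24)*(-55)) + 20347 = (-26687 - 2189/24*(-55)) + 20347 = (-26687 + 120395/24) + 20347 = -520093/24 + 20347 = -31765/24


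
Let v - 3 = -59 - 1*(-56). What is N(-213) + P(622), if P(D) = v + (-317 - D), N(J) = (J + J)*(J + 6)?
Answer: 87243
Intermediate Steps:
N(J) = 2*J*(6 + J) (N(J) = (2*J)*(6 + J) = 2*J*(6 + J))
v = 0 (v = 3 + (-59 - 1*(-56)) = 3 + (-59 + 56) = 3 - 3 = 0)
P(D) = -317 - D (P(D) = 0 + (-317 - D) = -317 - D)
N(-213) + P(622) = 2*(-213)*(6 - 213) + (-317 - 1*622) = 2*(-213)*(-207) + (-317 - 622) = 88182 - 939 = 87243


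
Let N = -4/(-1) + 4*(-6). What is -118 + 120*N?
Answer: -2518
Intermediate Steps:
N = -20 (N = -4*(-1) - 24 = 4 - 24 = -20)
-118 + 120*N = -118 + 120*(-20) = -118 - 2400 = -2518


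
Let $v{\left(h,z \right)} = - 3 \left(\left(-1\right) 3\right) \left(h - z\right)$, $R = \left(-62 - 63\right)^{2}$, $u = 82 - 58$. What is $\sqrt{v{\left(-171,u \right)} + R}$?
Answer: $\sqrt{13870} \approx 117.77$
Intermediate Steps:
$u = 24$ ($u = 82 - 58 = 24$)
$R = 15625$ ($R = \left(-125\right)^{2} = 15625$)
$v{\left(h,z \right)} = - 9 z + 9 h$ ($v{\left(h,z \right)} = \left(-3\right) \left(-3\right) \left(h - z\right) = 9 \left(h - z\right) = - 9 z + 9 h$)
$\sqrt{v{\left(-171,u \right)} + R} = \sqrt{\left(\left(-9\right) 24 + 9 \left(-171\right)\right) + 15625} = \sqrt{\left(-216 - 1539\right) + 15625} = \sqrt{-1755 + 15625} = \sqrt{13870}$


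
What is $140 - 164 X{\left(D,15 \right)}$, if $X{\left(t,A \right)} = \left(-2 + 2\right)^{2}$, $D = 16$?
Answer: $140$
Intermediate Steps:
$X{\left(t,A \right)} = 0$ ($X{\left(t,A \right)} = 0^{2} = 0$)
$140 - 164 X{\left(D,15 \right)} = 140 - 0 = 140 + 0 = 140$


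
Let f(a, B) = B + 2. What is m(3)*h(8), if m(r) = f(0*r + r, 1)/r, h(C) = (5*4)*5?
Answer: 100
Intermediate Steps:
f(a, B) = 2 + B
h(C) = 100 (h(C) = 20*5 = 100)
m(r) = 3/r (m(r) = (2 + 1)/r = 3/r)
m(3)*h(8) = (3/3)*100 = (3*(1/3))*100 = 1*100 = 100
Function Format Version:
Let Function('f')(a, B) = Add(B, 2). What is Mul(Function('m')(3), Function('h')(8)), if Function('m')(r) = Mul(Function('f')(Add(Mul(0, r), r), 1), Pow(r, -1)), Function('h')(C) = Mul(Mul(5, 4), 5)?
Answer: 100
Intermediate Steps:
Function('f')(a, B) = Add(2, B)
Function('h')(C) = 100 (Function('h')(C) = Mul(20, 5) = 100)
Function('m')(r) = Mul(3, Pow(r, -1)) (Function('m')(r) = Mul(Add(2, 1), Pow(r, -1)) = Mul(3, Pow(r, -1)))
Mul(Function('m')(3), Function('h')(8)) = Mul(Mul(3, Pow(3, -1)), 100) = Mul(Mul(3, Rational(1, 3)), 100) = Mul(1, 100) = 100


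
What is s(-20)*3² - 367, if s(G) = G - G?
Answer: -367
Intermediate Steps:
s(G) = 0
s(-20)*3² - 367 = 0*3² - 367 = 0*9 - 367 = 0 - 367 = -367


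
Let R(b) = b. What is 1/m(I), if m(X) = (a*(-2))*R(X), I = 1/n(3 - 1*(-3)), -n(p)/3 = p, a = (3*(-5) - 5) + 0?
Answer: -9/20 ≈ -0.45000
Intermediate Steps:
a = -20 (a = (-15 - 5) + 0 = -20 + 0 = -20)
n(p) = -3*p
I = -1/18 (I = 1/(-3*(3 - 1*(-3))) = 1/(-3*(3 + 3)) = 1/(-3*6) = 1/(-18) = -1/18 ≈ -0.055556)
m(X) = 40*X (m(X) = (-20*(-2))*X = 40*X)
1/m(I) = 1/(40*(-1/18)) = 1/(-20/9) = -9/20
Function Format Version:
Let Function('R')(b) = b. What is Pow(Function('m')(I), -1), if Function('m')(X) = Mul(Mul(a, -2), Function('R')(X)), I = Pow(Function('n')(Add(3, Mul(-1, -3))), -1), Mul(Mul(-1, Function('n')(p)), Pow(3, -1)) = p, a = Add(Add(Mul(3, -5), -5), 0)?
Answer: Rational(-9, 20) ≈ -0.45000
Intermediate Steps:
a = -20 (a = Add(Add(-15, -5), 0) = Add(-20, 0) = -20)
Function('n')(p) = Mul(-3, p)
I = Rational(-1, 18) (I = Pow(Mul(-3, Add(3, Mul(-1, -3))), -1) = Pow(Mul(-3, Add(3, 3)), -1) = Pow(Mul(-3, 6), -1) = Pow(-18, -1) = Rational(-1, 18) ≈ -0.055556)
Function('m')(X) = Mul(40, X) (Function('m')(X) = Mul(Mul(-20, -2), X) = Mul(40, X))
Pow(Function('m')(I), -1) = Pow(Mul(40, Rational(-1, 18)), -1) = Pow(Rational(-20, 9), -1) = Rational(-9, 20)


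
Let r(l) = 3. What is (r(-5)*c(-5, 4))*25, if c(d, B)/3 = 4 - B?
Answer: 0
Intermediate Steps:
c(d, B) = 12 - 3*B (c(d, B) = 3*(4 - B) = 12 - 3*B)
(r(-5)*c(-5, 4))*25 = (3*(12 - 3*4))*25 = (3*(12 - 12))*25 = (3*0)*25 = 0*25 = 0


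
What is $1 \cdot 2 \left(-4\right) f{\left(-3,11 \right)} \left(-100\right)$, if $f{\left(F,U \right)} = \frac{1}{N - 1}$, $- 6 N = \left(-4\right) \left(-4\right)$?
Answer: $- \frac{2400}{11} \approx -218.18$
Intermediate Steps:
$N = - \frac{8}{3}$ ($N = - \frac{\left(-4\right) \left(-4\right)}{6} = \left(- \frac{1}{6}\right) 16 = - \frac{8}{3} \approx -2.6667$)
$f{\left(F,U \right)} = - \frac{3}{11}$ ($f{\left(F,U \right)} = \frac{1}{- \frac{8}{3} - 1} = \frac{1}{- \frac{11}{3}} = - \frac{3}{11}$)
$1 \cdot 2 \left(-4\right) f{\left(-3,11 \right)} \left(-100\right) = 1 \cdot 2 \left(-4\right) \left(- \frac{3}{11}\right) \left(-100\right) = 2 \left(-4\right) \left(- \frac{3}{11}\right) \left(-100\right) = \left(-8\right) \left(- \frac{3}{11}\right) \left(-100\right) = \frac{24}{11} \left(-100\right) = - \frac{2400}{11}$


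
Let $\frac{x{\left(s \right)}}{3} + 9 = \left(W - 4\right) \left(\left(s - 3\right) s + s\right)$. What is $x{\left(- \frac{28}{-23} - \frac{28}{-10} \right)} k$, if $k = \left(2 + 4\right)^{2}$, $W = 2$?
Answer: $- \frac{36006444}{13225} \approx -2722.6$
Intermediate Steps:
$x{\left(s \right)} = -27 - 6 s - 6 s \left(-3 + s\right)$ ($x{\left(s \right)} = -27 + 3 \left(2 - 4\right) \left(\left(s - 3\right) s + s\right) = -27 + 3 \left(- 2 \left(\left(-3 + s\right) s + s\right)\right) = -27 + 3 \left(- 2 \left(s \left(-3 + s\right) + s\right)\right) = -27 + 3 \left(- 2 \left(s + s \left(-3 + s\right)\right)\right) = -27 + 3 \left(- 2 s - 2 s \left(-3 + s\right)\right) = -27 - \left(6 s + 6 s \left(-3 + s\right)\right) = -27 - 6 s - 6 s \left(-3 + s\right)$)
$k = 36$ ($k = 6^{2} = 36$)
$x{\left(- \frac{28}{-23} - \frac{28}{-10} \right)} k = \left(-27 - 6 \left(- \frac{28}{-23} - \frac{28}{-10}\right)^{2} + 12 \left(- \frac{28}{-23} - \frac{28}{-10}\right)\right) 36 = \left(-27 - 6 \left(\left(-28\right) \left(- \frac{1}{23}\right) - - \frac{14}{5}\right)^{2} + 12 \left(\left(-28\right) \left(- \frac{1}{23}\right) - - \frac{14}{5}\right)\right) 36 = \left(-27 - 6 \left(\frac{28}{23} + \frac{14}{5}\right)^{2} + 12 \left(\frac{28}{23} + \frac{14}{5}\right)\right) 36 = \left(-27 - 6 \left(\frac{462}{115}\right)^{2} + 12 \cdot \frac{462}{115}\right) 36 = \left(-27 - \frac{1280664}{13225} + \frac{5544}{115}\right) 36 = \left(- \frac{1000179}{13225}\right) 36 = - \frac{36006444}{13225}$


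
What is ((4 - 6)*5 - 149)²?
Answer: 25281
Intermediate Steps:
((4 - 6)*5 - 149)² = (-2*5 - 149)² = (-10 - 149)² = (-159)² = 25281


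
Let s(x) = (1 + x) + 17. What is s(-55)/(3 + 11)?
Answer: -37/14 ≈ -2.6429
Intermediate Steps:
s(x) = 18 + x
s(-55)/(3 + 11) = (18 - 55)/(3 + 11) = -37/14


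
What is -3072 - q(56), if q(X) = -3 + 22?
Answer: -3091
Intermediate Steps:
q(X) = 19
-3072 - q(56) = -3072 - 1*19 = -3072 - 19 = -3091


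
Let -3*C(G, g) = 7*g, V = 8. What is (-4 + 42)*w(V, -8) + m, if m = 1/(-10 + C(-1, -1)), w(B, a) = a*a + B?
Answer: 62925/23 ≈ 2735.9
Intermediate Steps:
C(G, g) = -7*g/3
w(B, a) = B + a² (w(B, a) = a² + B = B + a²)
m = -3/23 (m = 1/(-10 - 7/3*(-1)) = 1/(-10 + 7/3) = 1/(-23/3) = -3/23 ≈ -0.13043)
(-4 + 42)*w(V, -8) + m = (-4 + 42)*(8 + (-8)²) - 3/23 = 38*(8 + 64) - 3/23 = 38*72 - 3/23 = 2736 - 3/23 = 62925/23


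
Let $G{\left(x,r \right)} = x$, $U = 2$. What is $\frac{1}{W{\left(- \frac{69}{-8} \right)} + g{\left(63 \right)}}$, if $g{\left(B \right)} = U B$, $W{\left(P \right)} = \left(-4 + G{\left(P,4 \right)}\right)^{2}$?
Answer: $\frac{64}{9433} \approx 0.0067847$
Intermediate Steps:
$W{\left(P \right)} = \left(-4 + P\right)^{2}$
$g{\left(B \right)} = 2 B$
$\frac{1}{W{\left(- \frac{69}{-8} \right)} + g{\left(63 \right)}} = \frac{1}{\left(-4 - \frac{69}{-8}\right)^{2} + 2 \cdot 63} = \frac{1}{\left(-4 - - \frac{69}{8}\right)^{2} + 126} = \frac{1}{\left(-4 + \frac{69}{8}\right)^{2} + 126} = \frac{1}{\left(\frac{37}{8}\right)^{2} + 126} = \frac{1}{\frac{1369}{64} + 126} = \frac{1}{\frac{9433}{64}} = \frac{64}{9433}$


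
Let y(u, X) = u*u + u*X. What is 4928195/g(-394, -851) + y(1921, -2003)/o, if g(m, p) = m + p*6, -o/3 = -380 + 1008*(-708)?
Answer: -527885529137/589086300 ≈ -896.11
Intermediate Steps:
o = 2142132 (o = -3*(-380 + 1008*(-708)) = -3*(-380 - 713664) = -3*(-714044) = 2142132)
g(m, p) = m + 6*p
y(u, X) = u**2 + X*u
4928195/g(-394, -851) + y(1921, -2003)/o = 4928195/(-394 + 6*(-851)) + (1921*(-2003 + 1921))/2142132 = 4928195/(-394 - 5106) + (1921*(-82))*(1/2142132) = 4928195/(-5500) - 157522*1/2142132 = 4928195*(-1/5500) - 78761/1071066 = -985639/1100 - 78761/1071066 = -527885529137/589086300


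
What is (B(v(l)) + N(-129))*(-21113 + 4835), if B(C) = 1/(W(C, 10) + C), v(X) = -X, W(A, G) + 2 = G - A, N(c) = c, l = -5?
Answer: 8391309/4 ≈ 2.0978e+6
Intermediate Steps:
W(A, G) = -2 + G - A (W(A, G) = -2 + (G - A) = -2 + G - A)
B(C) = ⅛ (B(C) = 1/((-2 + 10 - C) + C) = 1/((8 - C) + C) = 1/8 = ⅛)
(B(v(l)) + N(-129))*(-21113 + 4835) = (⅛ - 129)*(-21113 + 4835) = -1031/8*(-16278) = 8391309/4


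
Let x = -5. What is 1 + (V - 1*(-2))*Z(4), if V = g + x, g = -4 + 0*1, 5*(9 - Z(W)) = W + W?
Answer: -254/5 ≈ -50.800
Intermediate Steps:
Z(W) = 9 - 2*W/5 (Z(W) = 9 - (W + W)/5 = 9 - 2*W/5)
g = -4 (g = -4 + 0 = -4)
V = -9 (V = -4 - 5 = -9)
1 + (V - 1*(-2))*Z(4) = 1 + (-9 - 1*(-2))*(9 - 2/5*4) = 1 + (-9 + 2)*(9 - 8/5) = 1 - 7*37/5 = 1 - 259/5 = -254/5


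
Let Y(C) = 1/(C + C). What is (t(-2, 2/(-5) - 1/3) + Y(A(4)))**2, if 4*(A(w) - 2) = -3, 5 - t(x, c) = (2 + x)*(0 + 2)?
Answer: 729/25 ≈ 29.160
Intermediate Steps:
t(x, c) = 1 - 2*x (t(x, c) = 5 - (2 + x)*(0 + 2) = 5 - (2 + x)*2 = 5 - (4 + 2*x) = 5 + (-4 - 2*x) = 1 - 2*x)
A(w) = 5/4 (A(w) = 2 + (1/4)*(-3) = 2 - 3/4 = 5/4)
Y(C) = 1/(2*C)
(t(-2, 2/(-5) - 1/3) + Y(A(4)))**2 = ((1 - 2*(-2)) + 1/(2*(5/4)))**2 = ((1 + 4) + (1/2)*(4/5))**2 = (5 + 2/5)**2 = (27/5)**2 = 729/25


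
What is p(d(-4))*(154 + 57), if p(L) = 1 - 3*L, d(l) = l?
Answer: 2743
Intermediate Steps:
p(d(-4))*(154 + 57) = (1 - 3*(-4))*(154 + 57) = (1 + 12)*211 = 13*211 = 2743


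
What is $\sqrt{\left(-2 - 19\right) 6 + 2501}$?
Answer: $5 \sqrt{95} \approx 48.734$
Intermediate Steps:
$\sqrt{\left(-2 - 19\right) 6 + 2501} = \sqrt{\left(-21\right) 6 + 2501} = \sqrt{-126 + 2501} = \sqrt{2375} = 5 \sqrt{95}$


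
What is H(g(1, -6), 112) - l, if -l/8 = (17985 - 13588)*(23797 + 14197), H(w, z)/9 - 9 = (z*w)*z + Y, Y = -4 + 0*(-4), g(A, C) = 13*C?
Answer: 1327671101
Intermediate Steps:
Y = -4 (Y = -4 + 0 = -4)
H(w, z) = 45 + 9*w*z² (H(w, z) = 81 + 9*((z*w)*z - 4) = 81 + 9*((w*z)*z - 4) = 81 + 9*(w*z² - 4) = 81 + 9*(-4 + w*z²) = 81 + (-36 + 9*w*z²) = 45 + 9*w*z²)
l = -1336476944 (l = -8*(17985 - 13588)*(23797 + 14197) = -35176*37994 = -8*167059618 = -1336476944)
H(g(1, -6), 112) - l = (45 + 9*(13*(-6))*112²) - 1*(-1336476944) = (45 + 9*(-78)*12544) + 1336476944 = (45 - 8805888) + 1336476944 = -8805843 + 1336476944 = 1327671101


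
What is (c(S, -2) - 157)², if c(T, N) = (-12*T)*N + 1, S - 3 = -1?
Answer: 11664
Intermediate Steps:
S = 2 (S = 3 - 1 = 2)
c(T, N) = 1 - 12*N*T (c(T, N) = -12*N*T + 1 = 1 - 12*N*T)
(c(S, -2) - 157)² = ((1 - 12*(-2)*2) - 157)² = ((1 + 48) - 157)² = (49 - 157)² = (-108)² = 11664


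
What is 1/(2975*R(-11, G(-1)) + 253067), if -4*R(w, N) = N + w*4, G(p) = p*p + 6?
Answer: 4/1122343 ≈ 3.5640e-6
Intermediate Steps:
G(p) = 6 + p² (G(p) = p² + 6 = 6 + p²)
R(w, N) = -w - N/4 (R(w, N) = -(N + w*4)/4 = -(N + 4*w)/4 = -w - N/4)
1/(2975*R(-11, G(-1)) + 253067) = 1/(2975*(-1*(-11) - (6 + (-1)²)/4) + 253067) = 1/(2975*(11 - (6 + 1)/4) + 253067) = 1/(2975*(11 - ¼*7) + 253067) = 1/(2975*(11 - 7/4) + 253067) = 1/(2975*(37/4) + 253067) = 1/(110075/4 + 253067) = 1/(1122343/4) = 4/1122343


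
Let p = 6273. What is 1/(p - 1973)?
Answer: 1/4300 ≈ 0.00023256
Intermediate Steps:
1/(p - 1973) = 1/(6273 - 1973) = 1/4300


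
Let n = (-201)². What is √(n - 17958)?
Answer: √22443 ≈ 149.81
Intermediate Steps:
n = 40401
√(n - 17958) = √(40401 - 17958) = √22443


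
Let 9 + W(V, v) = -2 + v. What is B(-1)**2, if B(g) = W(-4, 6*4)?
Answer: 169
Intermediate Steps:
W(V, v) = -11 + v (W(V, v) = -9 + (-2 + v) = -11 + v)
B(g) = 13 (B(g) = -11 + 6*4 = -11 + 24 = 13)
B(-1)**2 = 13**2 = 169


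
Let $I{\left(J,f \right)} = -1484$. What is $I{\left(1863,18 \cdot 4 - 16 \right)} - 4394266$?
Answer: $-4395750$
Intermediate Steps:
$I{\left(1863,18 \cdot 4 - 16 \right)} - 4394266 = -1484 - 4394266 = -4395750$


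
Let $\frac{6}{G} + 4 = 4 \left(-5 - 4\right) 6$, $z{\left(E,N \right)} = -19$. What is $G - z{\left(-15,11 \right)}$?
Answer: $\frac{2087}{110} \approx 18.973$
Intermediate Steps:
$G = - \frac{3}{110}$ ($G = \frac{6}{-4 + 4 \left(-5 - 4\right) 6} = \frac{6}{-4 + 4 \left(\left(-9\right) 6\right)} = \frac{6}{-4 + 4 \left(-54\right)} = \frac{6}{-4 - 216} = \frac{6}{-220} = 6 \left(- \frac{1}{220}\right) = - \frac{3}{110} \approx -0.027273$)
$G - z{\left(-15,11 \right)} = - \frac{3}{110} - -19 = - \frac{3}{110} + 19 = \frac{2087}{110}$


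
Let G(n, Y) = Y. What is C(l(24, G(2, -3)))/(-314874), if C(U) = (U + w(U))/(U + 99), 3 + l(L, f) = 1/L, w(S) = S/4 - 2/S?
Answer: 20597/206122817880 ≈ 9.9926e-8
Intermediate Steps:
w(S) = -2/S + S/4 (w(S) = S*(¼) - 2/S = S/4 - 2/S = -2/S + S/4)
l(L, f) = -3 + 1/L
C(U) = (-2/U + 5*U/4)/(99 + U) (C(U) = (U + (-2/U + U/4))/(U + 99) = (-2/U + 5*U/4)/(99 + U))
C(l(24, G(2, -3)))/(-314874) = ((-8 + 5*(-3 + 1/24)²)/(4*(-3 + 1/24)*(99 + (-3 + 1/24))))/(-314874) = ((-8 + 5*(-3 + 1/24)²)/(4*(-3 + 1/24)*(99 + (-3 + 1/24))))*(-1/314874) = ((-8 + 5*(-71/24)²)/(4*(-71/24)*(99 - 71/24)))*(-1/314874) = ((¼)*(-24/71)*(-8 + 5*(5041/576))/(2305/24))*(-1/314874) = ((¼)*(-24/71)*(24/2305)*(-8 + 25205/576))*(-1/314874) = ((¼)*(-24/71)*(24/2305)*(20597/576))*(-1/314874) = -20597/654620*(-1/314874) = 20597/206122817880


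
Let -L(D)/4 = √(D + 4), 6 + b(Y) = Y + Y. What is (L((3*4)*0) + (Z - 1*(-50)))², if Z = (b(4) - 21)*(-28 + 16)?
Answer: 72900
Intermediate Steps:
b(Y) = -6 + 2*Y (b(Y) = -6 + (Y + Y) = -6 + 2*Y)
Z = 228 (Z = ((-6 + 2*4) - 21)*(-28 + 16) = ((-6 + 8) - 21)*(-12) = (2 - 21)*(-12) = -19*(-12) = 228)
L(D) = -4*√(4 + D) (L(D) = -4*√(D + 4) = -4*√(4 + D))
(L((3*4)*0) + (Z - 1*(-50)))² = (-4*√(4 + (3*4)*0) + (228 - 1*(-50)))² = (-4*√(4 + 12*0) + (228 + 50))² = (-4*√(4 + 0) + 278)² = (-4*√4 + 278)² = (-4*2 + 278)² = (-8 + 278)² = 270² = 72900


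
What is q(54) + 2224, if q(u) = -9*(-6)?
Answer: 2278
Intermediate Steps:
q(u) = 54
q(54) + 2224 = 54 + 2224 = 2278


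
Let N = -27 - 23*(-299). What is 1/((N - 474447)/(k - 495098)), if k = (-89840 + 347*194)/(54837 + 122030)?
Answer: 87566520488/82702478599 ≈ 1.0588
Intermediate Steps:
N = 6850 (N = -27 + 6877 = 6850)
k = -22522/176867 (k = (-89840 + 67318)/176867 = -22522*1/176867 = -22522/176867 ≈ -0.12734)
1/((N - 474447)/(k - 495098)) = 1/((6850 - 474447)/(-22522/176867 - 495098)) = 1/(-467597/(-87566520488/176867)) = 1/(-467597*(-176867/87566520488)) = 1/(82702478599/87566520488) = 87566520488/82702478599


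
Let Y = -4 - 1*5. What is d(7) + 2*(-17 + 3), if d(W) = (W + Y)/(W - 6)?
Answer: -30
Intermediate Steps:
Y = -9 (Y = -4 - 5 = -9)
d(W) = (-9 + W)/(-6 + W) (d(W) = (W - 9)/(W - 6) = (-9 + W)/(-6 + W))
d(7) + 2*(-17 + 3) = (-9 + 7)/(-6 + 7) + 2*(-17 + 3) = -2/1 + 2*(-14) = 1*(-2) - 28 = -2 - 28 = -30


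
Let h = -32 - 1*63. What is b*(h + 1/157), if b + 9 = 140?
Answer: -1953734/157 ≈ -12444.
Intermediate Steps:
b = 131 (b = -9 + 140 = 131)
h = -95 (h = -32 - 63 = -95)
b*(h + 1/157) = 131*(-95 + 1/157) = 131*(-14914/157) = -1953734/157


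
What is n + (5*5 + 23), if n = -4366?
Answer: -4318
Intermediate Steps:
n + (5*5 + 23) = -4366 + (5*5 + 23) = -4366 + (25 + 23) = -4366 + 48 = -4318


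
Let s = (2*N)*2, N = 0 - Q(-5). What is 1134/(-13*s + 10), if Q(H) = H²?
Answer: 567/655 ≈ 0.86565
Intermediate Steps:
N = -25 (N = 0 - 1*(-5)² = 0 - 1*25 = 0 - 25 = -25)
s = -100 (s = (2*(-25))*2 = -50*2 = -100)
1134/(-13*s + 10) = 1134/(-13*(-100) + 10) = 1134/(1300 + 10) = 1134/1310 = 1134*(1/1310) = 567/655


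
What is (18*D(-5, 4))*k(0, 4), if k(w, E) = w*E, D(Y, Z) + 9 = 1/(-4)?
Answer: 0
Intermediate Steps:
D(Y, Z) = -37/4 (D(Y, Z) = -9 + 1/(-4) = -9 - ¼ = -37/4)
k(w, E) = E*w
(18*D(-5, 4))*k(0, 4) = (18*(-37/4))*(4*0) = -333/2*0 = 0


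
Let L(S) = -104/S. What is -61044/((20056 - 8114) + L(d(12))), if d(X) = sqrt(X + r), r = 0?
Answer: -546740586/106957847 - 793572*sqrt(3)/106957847 ≈ -5.1246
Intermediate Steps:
d(X) = sqrt(X) (d(X) = sqrt(X + 0) = sqrt(X))
-61044/((20056 - 8114) + L(d(12))) = -61044/((20056 - 8114) - 104*sqrt(3)/6) = -61044/(11942 - 104*sqrt(3)/6) = -61044/(11942 - 52*sqrt(3)/3)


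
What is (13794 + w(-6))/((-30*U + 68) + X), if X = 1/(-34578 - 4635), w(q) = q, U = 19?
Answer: -540668844/19684927 ≈ -27.466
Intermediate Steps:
X = -1/39213 (X = 1/(-39213) = -1/39213 ≈ -2.5502e-5)
(13794 + w(-6))/((-30*U + 68) + X) = (13794 - 6)/((-30*19 + 68) - 1/39213) = 13788/((-570 + 68) - 1/39213) = 13788/(-502 - 1/39213) = 13788/(-19684927/39213) = 13788*(-39213/19684927) = -540668844/19684927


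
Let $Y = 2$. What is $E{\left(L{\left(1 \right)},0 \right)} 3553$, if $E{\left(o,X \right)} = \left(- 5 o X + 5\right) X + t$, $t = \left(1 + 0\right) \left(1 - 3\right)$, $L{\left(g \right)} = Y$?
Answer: $-7106$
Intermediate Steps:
$L{\left(g \right)} = 2$
$t = -2$ ($t = 1 \left(-2\right) = -2$)
$E{\left(o,X \right)} = -2 + X \left(5 - 5 X o\right)$ ($E{\left(o,X \right)} = \left(- 5 o X + 5\right) X - 2 = \left(- 5 X o + 5\right) X - 2 = \left(5 - 5 X o\right) X - 2 = X \left(5 - 5 X o\right) - 2 = -2 + X \left(5 - 5 X o\right)$)
$E{\left(L{\left(1 \right)},0 \right)} 3553 = \left(-2 + 5 \cdot 0 - 10 \cdot 0^{2}\right) 3553 = \left(-2 + 0 - 10 \cdot 0\right) 3553 = \left(-2 + 0 + 0\right) 3553 = \left(-2\right) 3553 = -7106$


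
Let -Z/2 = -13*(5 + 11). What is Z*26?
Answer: 10816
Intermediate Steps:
Z = 416 (Z = -(-26)*(5 + 11) = -(-26)*16 = -2*(-208) = 416)
Z*26 = 416*26 = 10816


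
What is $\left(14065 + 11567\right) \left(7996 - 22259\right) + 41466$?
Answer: $-365547750$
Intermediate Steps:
$\left(14065 + 11567\right) \left(7996 - 22259\right) + 41466 = 25632 \left(-14263\right) + 41466 = -365589216 + 41466 = -365547750$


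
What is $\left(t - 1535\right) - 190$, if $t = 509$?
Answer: $-1216$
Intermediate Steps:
$\left(t - 1535\right) - 190 = \left(509 - 1535\right) - 190 = -1026 - 190 = -1216$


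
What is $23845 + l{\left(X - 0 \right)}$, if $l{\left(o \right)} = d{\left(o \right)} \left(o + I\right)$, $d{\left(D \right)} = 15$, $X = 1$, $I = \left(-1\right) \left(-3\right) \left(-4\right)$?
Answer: $23680$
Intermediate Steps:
$I = -12$ ($I = 3 \left(-4\right) = -12$)
$l{\left(o \right)} = -180 + 15 o$ ($l{\left(o \right)} = 15 \left(o - 12\right) = 15 \left(-12 + o\right) = -180 + 15 o$)
$23845 + l{\left(X - 0 \right)} = 23845 - \left(180 - 15 \left(1 - 0\right)\right) = 23845 - \left(180 - 15 \left(1 + 0\right)\right) = 23845 + \left(-180 + 15 \cdot 1\right) = 23845 + \left(-180 + 15\right) = 23845 - 165 = 23680$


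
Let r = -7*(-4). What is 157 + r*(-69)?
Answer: -1775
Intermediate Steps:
r = 28
157 + r*(-69) = 157 + 28*(-69) = 157 - 1932 = -1775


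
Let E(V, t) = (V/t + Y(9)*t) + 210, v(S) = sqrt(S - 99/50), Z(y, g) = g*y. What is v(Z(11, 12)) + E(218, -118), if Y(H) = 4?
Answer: -15567/59 + sqrt(13002)/10 ≈ -252.44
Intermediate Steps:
v(S) = sqrt(-99/50 + S) (v(S) = sqrt(S - 99*1/50) = sqrt(S - 99/50) = sqrt(-99/50 + S))
E(V, t) = 210 + 4*t + V/t (E(V, t) = (V/t + 4*t) + 210 = (4*t + V/t) + 210 = 210 + 4*t + V/t)
v(Z(11, 12)) + E(218, -118) = sqrt(-198 + 100*(12*11))/10 + (210 + 4*(-118) + 218/(-118)) = sqrt(-198 + 100*132)/10 + (210 - 472 + 218*(-1/118)) = sqrt(-198 + 13200)/10 + (210 - 472 - 109/59) = sqrt(13002)/10 - 15567/59 = -15567/59 + sqrt(13002)/10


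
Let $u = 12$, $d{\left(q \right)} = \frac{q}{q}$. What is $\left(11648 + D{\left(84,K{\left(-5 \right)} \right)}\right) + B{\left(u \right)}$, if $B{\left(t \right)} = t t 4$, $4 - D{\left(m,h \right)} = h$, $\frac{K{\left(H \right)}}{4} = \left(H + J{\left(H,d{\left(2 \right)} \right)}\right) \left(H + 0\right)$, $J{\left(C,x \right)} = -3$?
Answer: $12068$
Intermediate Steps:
$d{\left(q \right)} = 1$
$K{\left(H \right)} = 4 H \left(-3 + H\right)$ ($K{\left(H \right)} = 4 \left(H - 3\right) \left(H + 0\right) = 4 \left(-3 + H\right) H = 4 H \left(-3 + H\right)$)
$D{\left(m,h \right)} = 4 - h$
$B{\left(t \right)} = 4 t^{2}$ ($B{\left(t \right)} = t^{2} \cdot 4 = 4 t^{2}$)
$\left(11648 + D{\left(84,K{\left(-5 \right)} \right)}\right) + B{\left(u \right)} = \left(11648 + \left(4 - 4 \left(-5\right) \left(-3 - 5\right)\right)\right) + 4 \cdot 12^{2} = \left(11648 + \left(4 - 4 \left(-5\right) \left(-8\right)\right)\right) + 4 \cdot 144 = \left(11648 + \left(4 - 160\right)\right) + 576 = \left(11648 - 156\right) + 576 = 11492 + 576 = 12068$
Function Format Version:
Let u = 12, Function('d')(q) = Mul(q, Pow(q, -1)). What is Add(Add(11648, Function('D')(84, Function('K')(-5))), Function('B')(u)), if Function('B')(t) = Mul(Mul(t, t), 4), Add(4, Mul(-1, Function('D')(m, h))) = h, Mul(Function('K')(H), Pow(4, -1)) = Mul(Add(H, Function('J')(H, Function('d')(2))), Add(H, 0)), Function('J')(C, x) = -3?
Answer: 12068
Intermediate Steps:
Function('d')(q) = 1
Function('K')(H) = Mul(4, H, Add(-3, H)) (Function('K')(H) = Mul(4, Mul(Add(H, -3), Add(H, 0))) = Mul(4, Mul(Add(-3, H), H)) = Mul(4, Mul(H, Add(-3, H))) = Mul(4, H, Add(-3, H)))
Function('D')(m, h) = Add(4, Mul(-1, h))
Function('B')(t) = Mul(4, Pow(t, 2)) (Function('B')(t) = Mul(Pow(t, 2), 4) = Mul(4, Pow(t, 2)))
Add(Add(11648, Function('D')(84, Function('K')(-5))), Function('B')(u)) = Add(Add(11648, Add(4, Mul(-1, Mul(4, -5, Add(-3, -5))))), Mul(4, Pow(12, 2))) = Add(Add(11648, Add(4, Mul(-1, Mul(4, -5, -8)))), Mul(4, 144)) = Add(Add(11648, Add(4, Mul(-1, 160))), 576) = Add(Add(11648, Add(4, -160)), 576) = Add(Add(11648, -156), 576) = Add(11492, 576) = 12068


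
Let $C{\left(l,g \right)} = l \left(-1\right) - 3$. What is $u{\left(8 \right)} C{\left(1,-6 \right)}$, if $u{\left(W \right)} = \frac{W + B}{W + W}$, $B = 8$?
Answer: $-4$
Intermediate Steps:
$C{\left(l,g \right)} = -3 - l$ ($C{\left(l,g \right)} = - l - 3 = -3 - l$)
$u{\left(W \right)} = \frac{8 + W}{2 W}$ ($u{\left(W \right)} = \frac{W + 8}{W + W} = \frac{8 + W}{2 W}$)
$u{\left(8 \right)} C{\left(1,-6 \right)} = \frac{8 + 8}{2 \cdot 8} \left(-3 - 1\right) = \frac{1}{2} \cdot \frac{1}{8} \cdot 16 \left(-3 - 1\right) = 1 \left(-4\right) = -4$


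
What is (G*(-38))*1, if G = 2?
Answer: -76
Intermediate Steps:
(G*(-38))*1 = (2*(-38))*1 = -76*1 = -76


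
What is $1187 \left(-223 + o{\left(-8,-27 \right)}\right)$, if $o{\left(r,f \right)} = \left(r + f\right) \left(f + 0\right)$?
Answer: $857014$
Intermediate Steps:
$o{\left(r,f \right)} = f \left(f + r\right)$ ($o{\left(r,f \right)} = \left(f + r\right) f = f \left(f + r\right)$)
$1187 \left(-223 + o{\left(-8,-27 \right)}\right) = 1187 \left(-223 - 27 \left(-27 - 8\right)\right) = 1187 \left(-223 - -945\right) = 1187 \left(-223 + 945\right) = 1187 \cdot 722 = 857014$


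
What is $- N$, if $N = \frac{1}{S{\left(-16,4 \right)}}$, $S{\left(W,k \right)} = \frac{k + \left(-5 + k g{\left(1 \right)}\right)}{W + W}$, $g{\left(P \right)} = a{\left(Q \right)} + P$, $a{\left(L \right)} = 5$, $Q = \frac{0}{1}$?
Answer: $\frac{32}{23} \approx 1.3913$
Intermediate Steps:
$Q = 0$ ($Q = 0 \cdot 1 = 0$)
$g{\left(P \right)} = 5 + P$
$S{\left(W,k \right)} = \frac{-5 + 7 k}{2 W}$ ($S{\left(W,k \right)} = \frac{k + \left(-5 + k \left(5 + 1\right)\right)}{W + W} = \frac{k + \left(-5 + k 6\right)}{2 W} = \left(k + \left(-5 + 6 k\right)\right) \frac{1}{2 W} = \left(-5 + 7 k\right) \frac{1}{2 W} = \frac{-5 + 7 k}{2 W}$)
$N = - \frac{32}{23}$ ($N = \frac{1}{\frac{1}{2} \frac{1}{-16} \left(-5 + 7 \cdot 4\right)} = \frac{1}{\frac{1}{2} \left(- \frac{1}{16}\right) \left(-5 + 28\right)} = \frac{1}{\frac{1}{2} \left(- \frac{1}{16}\right) 23} = \frac{1}{- \frac{23}{32}} = - \frac{32}{23} \approx -1.3913$)
$- N = \left(-1\right) \left(- \frac{32}{23}\right) = \frac{32}{23}$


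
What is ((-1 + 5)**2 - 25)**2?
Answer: 81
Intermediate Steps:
((-1 + 5)**2 - 25)**2 = (4**2 - 25)**2 = (16 - 25)**2 = (-9)**2 = 81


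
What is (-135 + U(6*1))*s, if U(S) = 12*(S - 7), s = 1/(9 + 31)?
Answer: -147/40 ≈ -3.6750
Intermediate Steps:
s = 1/40 ≈ 0.025000
U(S) = -84 + 12*S (U(S) = 12*(-7 + S) = -84 + 12*S)
(-135 + U(6*1))*s = (-135 + (-84 + 12*(6*1)))*(1/40) = (-135 + (-84 + 12*6))*(1/40) = (-135 + (-84 + 72))*(1/40) = (-135 - 12)*(1/40) = -147*1/40 = -147/40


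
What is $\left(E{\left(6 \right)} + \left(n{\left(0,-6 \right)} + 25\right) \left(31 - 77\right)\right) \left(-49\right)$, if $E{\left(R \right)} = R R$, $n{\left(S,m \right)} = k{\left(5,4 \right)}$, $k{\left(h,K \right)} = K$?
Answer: $63602$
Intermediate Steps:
$n{\left(S,m \right)} = 4$
$E{\left(R \right)} = R^{2}$
$\left(E{\left(6 \right)} + \left(n{\left(0,-6 \right)} + 25\right) \left(31 - 77\right)\right) \left(-49\right) = \left(6^{2} + \left(4 + 25\right) \left(31 - 77\right)\right) \left(-49\right) = \left(36 + 29 \left(-46\right)\right) \left(-49\right) = \left(36 - 1334\right) \left(-49\right) = \left(-1298\right) \left(-49\right) = 63602$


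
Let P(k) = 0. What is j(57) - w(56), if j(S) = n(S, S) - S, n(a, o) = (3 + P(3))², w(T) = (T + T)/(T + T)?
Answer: -49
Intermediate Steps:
w(T) = 1 (w(T) = (2*T)/((2*T)) = (2*T)*(1/(2*T)) = 1)
n(a, o) = 9 (n(a, o) = (3 + 0)² = 3² = 9)
j(S) = 9 - S
j(57) - w(56) = (9 - 1*57) - 1*1 = (9 - 57) - 1 = -48 - 1 = -49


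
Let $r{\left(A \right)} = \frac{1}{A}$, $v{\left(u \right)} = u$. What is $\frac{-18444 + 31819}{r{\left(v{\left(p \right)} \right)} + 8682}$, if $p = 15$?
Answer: $\frac{200625}{130231} \approx 1.5405$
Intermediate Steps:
$\frac{-18444 + 31819}{r{\left(v{\left(p \right)} \right)} + 8682} = \frac{-18444 + 31819}{\frac{1}{15} + 8682} = \frac{13375}{\frac{1}{15} + 8682} = \frac{13375}{\frac{130231}{15}} = 13375 \cdot \frac{15}{130231} = \frac{200625}{130231}$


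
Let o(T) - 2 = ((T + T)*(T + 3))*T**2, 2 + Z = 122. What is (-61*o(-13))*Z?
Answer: -321655440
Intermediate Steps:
Z = 120 (Z = -2 + 122 = 120)
o(T) = 2 + 2*T**3*(3 + T) (o(T) = 2 + ((T + T)*(T + 3))*T**2 = 2 + ((2*T)*(3 + T))*T**2 = 2 + (2*T*(3 + T))*T**2 = 2 + 2*T**3*(3 + T))
(-61*o(-13))*Z = -61*(2 + 2*(-13)**4 + 6*(-13)**3)*120 = -61*(2 + 2*28561 + 6*(-2197))*120 = -61*(2 + 57122 - 13182)*120 = -61*43942*120 = -2680462*120 = -321655440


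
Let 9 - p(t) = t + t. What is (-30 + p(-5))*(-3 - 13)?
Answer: 176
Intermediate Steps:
p(t) = 9 - 2*t (p(t) = 9 - (t + t) = 9 - 2*t)
(-30 + p(-5))*(-3 - 13) = (-30 + (9 - 2*(-5)))*(-3 - 13) = (-30 + (9 + 10))*(-16) = (-30 + 19)*(-16) = -11*(-16) = 176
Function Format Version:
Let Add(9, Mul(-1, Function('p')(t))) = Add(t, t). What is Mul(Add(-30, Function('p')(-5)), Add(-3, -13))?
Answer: 176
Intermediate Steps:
Function('p')(t) = Add(9, Mul(-2, t)) (Function('p')(t) = Add(9, Mul(-1, Add(t, t))) = Add(9, Mul(-1, Mul(2, t))) = Add(9, Mul(-2, t)))
Mul(Add(-30, Function('p')(-5)), Add(-3, -13)) = Mul(Add(-30, Add(9, Mul(-2, -5))), Add(-3, -13)) = Mul(Add(-30, Add(9, 10)), -16) = Mul(Add(-30, 19), -16) = Mul(-11, -16) = 176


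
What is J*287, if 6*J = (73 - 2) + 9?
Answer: 11480/3 ≈ 3826.7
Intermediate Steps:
J = 40/3 (J = ((73 - 2) + 9)/6 = (71 + 9)/6 = (1/6)*80 = 40/3 ≈ 13.333)
J*287 = (40/3)*287 = 11480/3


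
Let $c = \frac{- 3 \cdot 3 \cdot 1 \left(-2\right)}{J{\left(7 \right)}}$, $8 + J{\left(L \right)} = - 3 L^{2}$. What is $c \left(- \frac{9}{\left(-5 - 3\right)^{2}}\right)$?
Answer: $\frac{81}{4960} \approx 0.016331$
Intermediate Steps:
$J{\left(L \right)} = -8 - 3 L^{2}$
$c = - \frac{18}{155}$ ($c = \frac{- 3 \cdot 3 \cdot 1 \left(-2\right)}{-8 - 3 \cdot 7^{2}} = \frac{\left(-3\right) 3 \left(-2\right)}{-8 - 147} = \frac{\left(-9\right) \left(-2\right)}{-8 - 147} = \frac{18}{-155} = 18 \left(- \frac{1}{155}\right) = - \frac{18}{155} \approx -0.11613$)
$c \left(- \frac{9}{\left(-5 - 3\right)^{2}}\right) = - \frac{18 \left(- \frac{9}{\left(-5 - 3\right)^{2}}\right)}{155} = - \frac{18 \left(- \frac{9}{\left(-8\right)^{2}}\right)}{155} = - \frac{18 \left(- \frac{9}{64}\right)}{155} = - \frac{18 \left(\left(-9\right) \frac{1}{64}\right)}{155} = \left(- \frac{18}{155}\right) \left(- \frac{9}{64}\right) = \frac{81}{4960}$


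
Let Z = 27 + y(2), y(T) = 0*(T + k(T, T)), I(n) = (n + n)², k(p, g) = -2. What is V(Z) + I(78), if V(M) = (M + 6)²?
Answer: 25425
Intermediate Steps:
I(n) = 4*n² (I(n) = (2*n)² = 4*n²)
y(T) = 0 (y(T) = 0*(T - 2) = 0*(-2 + T) = 0)
Z = 27 (Z = 27 + 0 = 27)
V(M) = (6 + M)²
V(Z) + I(78) = (6 + 27)² + 4*78² = 33² + 4*6084 = 1089 + 24336 = 25425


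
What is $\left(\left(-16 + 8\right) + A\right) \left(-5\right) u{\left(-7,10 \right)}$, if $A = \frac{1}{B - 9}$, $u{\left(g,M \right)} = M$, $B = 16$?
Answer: $\frac{2750}{7} \approx 392.86$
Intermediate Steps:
$A = \frac{1}{7}$ ($A = \frac{1}{16 - 9} = \frac{1}{7} \approx 0.14286$)
$\left(\left(-16 + 8\right) + A\right) \left(-5\right) u{\left(-7,10 \right)} = \left(\left(-16 + 8\right) + \frac{1}{7}\right) \left(-5\right) 10 = \left(-8 + \frac{1}{7}\right) \left(-5\right) 10 = \left(- \frac{55}{7}\right) \left(-5\right) 10 = \frac{275}{7} \cdot 10 = \frac{2750}{7}$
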